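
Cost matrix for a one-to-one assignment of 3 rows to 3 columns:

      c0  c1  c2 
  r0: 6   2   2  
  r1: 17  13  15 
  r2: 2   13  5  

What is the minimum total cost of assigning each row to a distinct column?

Minimum assignment cost: 17

optimal assignment: row0→col2 (cost 2), row1→col1 (cost 13), row2→col0 (cost 2)
total = 2 + 13 + 2 = 17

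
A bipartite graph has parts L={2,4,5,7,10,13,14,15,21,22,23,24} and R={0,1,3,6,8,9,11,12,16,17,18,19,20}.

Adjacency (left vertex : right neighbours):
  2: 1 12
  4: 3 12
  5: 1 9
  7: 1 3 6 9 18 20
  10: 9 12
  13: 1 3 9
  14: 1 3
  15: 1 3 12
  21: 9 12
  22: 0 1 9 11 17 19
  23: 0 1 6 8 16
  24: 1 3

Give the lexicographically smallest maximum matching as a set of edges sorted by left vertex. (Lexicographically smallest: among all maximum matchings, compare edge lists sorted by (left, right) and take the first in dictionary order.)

|M| = 7 (so the lex-smallest maximum matching has 7 edges)
process left vertices in ascending order; for each, take the smallest-labelled available neighbour that still permits 7 edges overall, or leave it unmatched if none does
lex-smallest matching: {2-1, 4-3, 5-9, 7-6, 10-12, 22-0, 23-8}

Lex-smallest maximum matching: {(2,1), (4,3), (5,9), (7,6), (10,12), (22,0), (23,8)}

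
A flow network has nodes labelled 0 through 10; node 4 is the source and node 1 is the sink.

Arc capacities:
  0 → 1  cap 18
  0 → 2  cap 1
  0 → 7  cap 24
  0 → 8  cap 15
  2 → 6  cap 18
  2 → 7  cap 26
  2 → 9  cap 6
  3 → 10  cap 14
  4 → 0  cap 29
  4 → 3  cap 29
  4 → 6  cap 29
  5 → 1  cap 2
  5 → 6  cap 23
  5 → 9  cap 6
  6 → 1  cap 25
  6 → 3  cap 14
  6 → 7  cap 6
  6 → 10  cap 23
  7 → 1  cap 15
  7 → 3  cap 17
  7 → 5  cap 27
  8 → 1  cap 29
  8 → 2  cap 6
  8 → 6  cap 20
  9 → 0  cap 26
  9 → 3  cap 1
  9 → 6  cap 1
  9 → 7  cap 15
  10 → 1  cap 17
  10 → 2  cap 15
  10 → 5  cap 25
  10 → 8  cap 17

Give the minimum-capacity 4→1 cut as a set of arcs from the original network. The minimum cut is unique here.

augment #1: 4→0→1 push 18
augment #2: 4→6→1 push 25
augment #3: 4→0→7→1 push 11
augment #4: 4→3→10→1 push 14
augment #5: 4→6→7→1 push 4
max flow = 72; residual-reachable set from 4 gives S-side
cut edges (S→T): {(3,10), (4,0), (4,6)} total cap 72

Min-cut arcs: {(3,10), (4,0), (4,6)} (total capacity 72)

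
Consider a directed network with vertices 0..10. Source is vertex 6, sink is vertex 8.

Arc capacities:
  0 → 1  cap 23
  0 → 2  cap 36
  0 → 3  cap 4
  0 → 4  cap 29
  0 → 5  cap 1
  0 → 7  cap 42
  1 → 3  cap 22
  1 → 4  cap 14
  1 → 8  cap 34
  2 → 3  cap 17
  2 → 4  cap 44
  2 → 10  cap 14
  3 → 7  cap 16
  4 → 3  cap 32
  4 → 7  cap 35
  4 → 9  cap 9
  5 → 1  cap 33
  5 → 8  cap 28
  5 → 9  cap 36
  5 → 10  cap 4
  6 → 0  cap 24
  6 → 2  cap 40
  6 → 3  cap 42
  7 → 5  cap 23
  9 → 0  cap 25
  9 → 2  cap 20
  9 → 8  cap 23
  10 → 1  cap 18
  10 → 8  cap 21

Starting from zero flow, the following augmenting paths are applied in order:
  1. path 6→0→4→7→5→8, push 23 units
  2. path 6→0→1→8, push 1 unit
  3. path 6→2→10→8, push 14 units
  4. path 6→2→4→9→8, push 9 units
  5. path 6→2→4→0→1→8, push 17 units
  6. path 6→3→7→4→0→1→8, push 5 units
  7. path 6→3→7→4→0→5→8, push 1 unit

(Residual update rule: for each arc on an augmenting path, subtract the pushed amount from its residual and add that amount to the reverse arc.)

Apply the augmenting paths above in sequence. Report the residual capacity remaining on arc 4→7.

after path 1 (6→0→4→7→5→8, push 23): res(4,7)=12
after path 2 (6→0→1→8, push 1): res(4,7)=12
after path 3 (6→2→10→8, push 14): res(4,7)=12
after path 4 (6→2→4→9→8, push 9): res(4,7)=12
after path 5 (6→2→4→0→1→8, push 17): res(4,7)=12
after path 6 (6→3→7→4→0→1→8, push 5): res(4,7)=17
after path 7 (6→3→7→4→0→5→8, push 1): res(4,7)=18

Residual capacity of (4,7): 18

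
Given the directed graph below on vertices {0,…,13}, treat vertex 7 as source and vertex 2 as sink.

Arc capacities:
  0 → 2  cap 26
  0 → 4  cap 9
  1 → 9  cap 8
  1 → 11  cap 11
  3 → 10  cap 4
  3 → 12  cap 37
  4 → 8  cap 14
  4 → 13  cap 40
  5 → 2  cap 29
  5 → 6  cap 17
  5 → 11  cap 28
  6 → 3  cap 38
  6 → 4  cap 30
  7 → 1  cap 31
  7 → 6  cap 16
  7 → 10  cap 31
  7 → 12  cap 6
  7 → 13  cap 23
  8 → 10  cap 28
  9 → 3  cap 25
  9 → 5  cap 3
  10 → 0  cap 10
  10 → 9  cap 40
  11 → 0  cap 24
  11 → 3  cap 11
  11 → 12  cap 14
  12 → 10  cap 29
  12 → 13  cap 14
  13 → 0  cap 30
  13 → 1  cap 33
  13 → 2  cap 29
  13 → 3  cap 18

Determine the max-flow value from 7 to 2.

Maximum flow value: 58

augment #1: 7→13→2 bottleneck 23, total now 23
augment #2: 7→10→0→2 bottleneck 10, total now 33
augment #3: 7→12→13→2 bottleneck 6, total now 39
augment #4: 7→1→9→5→2 bottleneck 3, total now 42
augment #5: 7→1→11→0→2 bottleneck 11, total now 53
augment #6: 7→6→4→13→0→2 bottleneck 5, total now 58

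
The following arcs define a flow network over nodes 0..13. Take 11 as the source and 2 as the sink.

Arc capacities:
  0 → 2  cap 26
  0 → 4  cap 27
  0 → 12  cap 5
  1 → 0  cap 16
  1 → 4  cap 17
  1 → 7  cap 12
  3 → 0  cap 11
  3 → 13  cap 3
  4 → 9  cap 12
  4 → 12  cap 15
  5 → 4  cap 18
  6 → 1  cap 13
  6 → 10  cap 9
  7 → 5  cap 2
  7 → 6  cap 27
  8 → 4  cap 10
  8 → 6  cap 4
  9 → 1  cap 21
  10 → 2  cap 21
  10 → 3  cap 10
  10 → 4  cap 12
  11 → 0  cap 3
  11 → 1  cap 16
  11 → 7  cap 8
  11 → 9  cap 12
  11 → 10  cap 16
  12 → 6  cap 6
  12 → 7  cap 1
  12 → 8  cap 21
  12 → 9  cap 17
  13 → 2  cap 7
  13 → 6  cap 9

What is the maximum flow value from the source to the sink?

augment #1: 11→0→2 bottleneck 3, total now 3
augment #2: 11→10→2 bottleneck 16, total now 19
augment #3: 11→1→0→2 bottleneck 16, total now 35
augment #4: 11→7→6→10→2 bottleneck 5, total now 40
augment #5: 11→7→6→10→3→0→2 bottleneck 3, total now 43
augment #6: 11→9→1→7→6→10→3→0→2 bottleneck 1, total now 44

Maximum flow value: 44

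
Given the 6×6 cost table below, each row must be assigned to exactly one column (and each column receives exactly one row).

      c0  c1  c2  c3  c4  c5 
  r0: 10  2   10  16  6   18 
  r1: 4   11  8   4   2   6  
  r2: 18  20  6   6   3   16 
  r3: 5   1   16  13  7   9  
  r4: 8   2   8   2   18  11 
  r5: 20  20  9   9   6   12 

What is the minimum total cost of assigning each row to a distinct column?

Minimum assignment cost: 27

one of 2 optimal assignments: row0→col1 (cost 2), row1→col5 (cost 6), row2→col2 (cost 6), row3→col0 (cost 5), row4→col3 (cost 2), row5→col4 (cost 6)
total = 2 + 6 + 6 + 5 + 2 + 6 = 27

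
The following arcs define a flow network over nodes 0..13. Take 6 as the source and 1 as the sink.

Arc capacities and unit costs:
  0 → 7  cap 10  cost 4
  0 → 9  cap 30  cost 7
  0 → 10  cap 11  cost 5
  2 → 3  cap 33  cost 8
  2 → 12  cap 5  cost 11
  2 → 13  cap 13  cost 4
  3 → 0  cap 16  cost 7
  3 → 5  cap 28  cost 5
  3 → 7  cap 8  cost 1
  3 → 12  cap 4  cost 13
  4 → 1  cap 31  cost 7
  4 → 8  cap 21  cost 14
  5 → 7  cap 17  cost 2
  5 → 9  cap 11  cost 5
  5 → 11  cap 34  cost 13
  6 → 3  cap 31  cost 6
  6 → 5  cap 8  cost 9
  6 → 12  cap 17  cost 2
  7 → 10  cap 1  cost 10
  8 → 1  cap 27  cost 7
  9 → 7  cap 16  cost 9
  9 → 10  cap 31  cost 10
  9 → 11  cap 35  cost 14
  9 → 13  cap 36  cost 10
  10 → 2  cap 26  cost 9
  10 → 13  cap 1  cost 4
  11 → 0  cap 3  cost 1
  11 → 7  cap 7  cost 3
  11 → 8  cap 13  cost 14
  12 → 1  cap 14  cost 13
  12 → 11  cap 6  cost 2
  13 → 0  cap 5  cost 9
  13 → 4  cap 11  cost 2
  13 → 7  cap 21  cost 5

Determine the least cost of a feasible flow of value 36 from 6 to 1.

shortest-cost path #1: 6→12→1 push 14 @ unit cost 15 (adds 210)
shortest-cost path #2: 6→12→11→0→10→13→4→1 push 1 @ unit cost 23 (adds 23)
shortest-cost path #3: 6→12→11→8→1 push 2 @ unit cost 25 (adds 50)
shortest-cost path #4: 6→3→7→10→0→11→8→1 push 1 @ unit cost 32 (adds 32)
shortest-cost path #5: 6→5→9→13→4→1 push 8 @ unit cost 33 (adds 264)
shortest-cost path #6: 6→3→5→9→13→4→1 push 2 @ unit cost 35 (adds 70)
shortest-cost path #7: 6→3→12→11→8→1 push 3 @ unit cost 42 (adds 126)
shortest-cost path #8: 6→3→5→11→8→1 push 5 @ unit cost 45 (adds 225)
total cost = 1000

Minimum cost for 36 units: 1000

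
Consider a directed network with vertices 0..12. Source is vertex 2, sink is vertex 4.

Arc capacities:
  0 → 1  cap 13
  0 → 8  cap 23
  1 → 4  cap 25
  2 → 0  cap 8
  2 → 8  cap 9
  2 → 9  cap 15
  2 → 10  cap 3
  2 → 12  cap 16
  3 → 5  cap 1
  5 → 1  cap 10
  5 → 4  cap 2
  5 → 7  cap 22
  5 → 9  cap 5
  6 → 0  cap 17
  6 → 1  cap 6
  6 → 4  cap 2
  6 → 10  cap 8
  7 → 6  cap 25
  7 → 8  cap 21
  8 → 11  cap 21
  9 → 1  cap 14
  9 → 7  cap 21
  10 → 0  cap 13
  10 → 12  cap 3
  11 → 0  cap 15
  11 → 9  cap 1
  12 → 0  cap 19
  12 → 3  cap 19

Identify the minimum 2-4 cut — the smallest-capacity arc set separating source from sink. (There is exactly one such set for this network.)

Min-cut arcs: {(1,4), (3,5), (6,4)} (total capacity 28)

augment #1: 2→0→1→4 push 8
augment #2: 2→9→1→4 push 14
augment #3: 2→9→7→6→4 push 1
augment #4: 2→10→0→1→4 push 3
augment #5: 2→12→3→5→4 push 1
augment #6: 2→8→11→9→7→6→4 push 1
max flow = 28; residual-reachable set from 2 gives S-side
cut edges (S→T): {(1,4), (3,5), (6,4)} total cap 28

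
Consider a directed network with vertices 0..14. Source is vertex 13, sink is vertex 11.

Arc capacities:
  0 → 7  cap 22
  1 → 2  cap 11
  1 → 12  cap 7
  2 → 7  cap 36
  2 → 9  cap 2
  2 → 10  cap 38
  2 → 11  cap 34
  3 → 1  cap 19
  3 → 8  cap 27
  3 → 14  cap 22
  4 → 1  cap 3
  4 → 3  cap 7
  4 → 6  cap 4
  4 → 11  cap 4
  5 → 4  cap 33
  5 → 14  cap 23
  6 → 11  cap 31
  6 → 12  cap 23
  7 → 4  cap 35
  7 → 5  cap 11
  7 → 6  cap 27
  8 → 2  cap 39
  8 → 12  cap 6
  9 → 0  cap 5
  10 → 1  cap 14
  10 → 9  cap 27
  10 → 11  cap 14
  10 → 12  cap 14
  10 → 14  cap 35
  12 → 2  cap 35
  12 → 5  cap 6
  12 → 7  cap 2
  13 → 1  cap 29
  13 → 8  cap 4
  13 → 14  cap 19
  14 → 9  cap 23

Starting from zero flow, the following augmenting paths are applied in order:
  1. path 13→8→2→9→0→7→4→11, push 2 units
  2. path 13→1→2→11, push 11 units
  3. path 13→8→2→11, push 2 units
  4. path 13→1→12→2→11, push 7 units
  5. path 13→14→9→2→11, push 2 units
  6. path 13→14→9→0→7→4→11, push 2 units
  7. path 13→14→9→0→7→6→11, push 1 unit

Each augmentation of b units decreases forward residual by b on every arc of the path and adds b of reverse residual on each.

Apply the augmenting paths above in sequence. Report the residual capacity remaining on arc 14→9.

Residual capacity of (14,9): 18

after path 1 (13→8→2→9→0→7→4→11, push 2): res(14,9)=23
after path 2 (13→1→2→11, push 11): res(14,9)=23
after path 3 (13→8→2→11, push 2): res(14,9)=23
after path 4 (13→1→12→2→11, push 7): res(14,9)=23
after path 5 (13→14→9→2→11, push 2): res(14,9)=21
after path 6 (13→14→9→0→7→4→11, push 2): res(14,9)=19
after path 7 (13→14→9→0→7→6→11, push 1): res(14,9)=18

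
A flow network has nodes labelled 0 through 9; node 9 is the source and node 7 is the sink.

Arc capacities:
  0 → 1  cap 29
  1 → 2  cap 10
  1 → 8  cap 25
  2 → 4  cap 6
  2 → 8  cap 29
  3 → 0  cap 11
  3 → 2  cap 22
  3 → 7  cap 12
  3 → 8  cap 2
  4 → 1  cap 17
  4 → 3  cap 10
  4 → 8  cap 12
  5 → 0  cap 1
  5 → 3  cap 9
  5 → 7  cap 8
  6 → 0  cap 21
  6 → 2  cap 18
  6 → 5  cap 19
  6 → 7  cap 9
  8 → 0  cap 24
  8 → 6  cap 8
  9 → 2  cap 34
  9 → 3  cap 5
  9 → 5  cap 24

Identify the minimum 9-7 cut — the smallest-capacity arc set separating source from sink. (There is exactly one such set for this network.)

augment #1: 9→3→7 push 5
augment #2: 9→5→7 push 8
augment #3: 9→5→3→7 push 7
augment #4: 9→2→8→6→7 push 8
max flow = 28; residual-reachable set from 9 gives S-side
cut edges (S→T): {(3,7), (5,7), (8,6)} total cap 28

Min-cut arcs: {(3,7), (5,7), (8,6)} (total capacity 28)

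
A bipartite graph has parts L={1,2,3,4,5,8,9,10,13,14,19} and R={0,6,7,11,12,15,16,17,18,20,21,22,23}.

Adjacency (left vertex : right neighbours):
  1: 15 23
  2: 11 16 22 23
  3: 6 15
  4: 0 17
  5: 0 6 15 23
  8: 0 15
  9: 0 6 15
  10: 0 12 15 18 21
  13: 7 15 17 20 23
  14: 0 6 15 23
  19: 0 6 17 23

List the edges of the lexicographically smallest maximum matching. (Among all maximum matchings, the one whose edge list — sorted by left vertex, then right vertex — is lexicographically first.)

|M| = 8 (so the lex-smallest maximum matching has 8 edges)
process left vertices in ascending order; for each, take the smallest-labelled available neighbour that still permits 8 edges overall, or leave it unmatched if none does
lex-smallest matching: {1-15, 2-11, 3-6, 4-0, 5-23, 10-12, 13-7, 19-17}

Lex-smallest maximum matching: {(1,15), (2,11), (3,6), (4,0), (5,23), (10,12), (13,7), (19,17)}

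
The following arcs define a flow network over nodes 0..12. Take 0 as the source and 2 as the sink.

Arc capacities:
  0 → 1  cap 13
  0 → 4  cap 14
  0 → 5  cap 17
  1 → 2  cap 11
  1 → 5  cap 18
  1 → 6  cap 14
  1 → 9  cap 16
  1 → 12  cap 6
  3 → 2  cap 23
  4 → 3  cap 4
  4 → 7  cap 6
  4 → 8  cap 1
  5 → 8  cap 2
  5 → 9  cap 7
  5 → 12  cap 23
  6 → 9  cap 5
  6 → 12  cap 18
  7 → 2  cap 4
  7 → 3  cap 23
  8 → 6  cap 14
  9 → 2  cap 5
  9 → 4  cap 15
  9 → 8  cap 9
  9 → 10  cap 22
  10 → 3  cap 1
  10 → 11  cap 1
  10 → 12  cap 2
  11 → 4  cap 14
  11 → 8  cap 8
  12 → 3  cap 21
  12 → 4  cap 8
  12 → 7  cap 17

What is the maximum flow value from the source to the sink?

Maximum flow value: 41

augment #1: 0→1→2 bottleneck 11, total now 11
augment #2: 0→1→9→2 bottleneck 2, total now 13
augment #3: 0→4→3→2 bottleneck 4, total now 17
augment #4: 0→4→7→2 bottleneck 4, total now 21
augment #5: 0→5→9→2 bottleneck 3, total now 24
augment #6: 0→4→7→3→2 bottleneck 2, total now 26
augment #7: 0→5→12→3→2 bottleneck 14, total now 40
augment #8: 0→4→8→6→12→3→2 bottleneck 1, total now 41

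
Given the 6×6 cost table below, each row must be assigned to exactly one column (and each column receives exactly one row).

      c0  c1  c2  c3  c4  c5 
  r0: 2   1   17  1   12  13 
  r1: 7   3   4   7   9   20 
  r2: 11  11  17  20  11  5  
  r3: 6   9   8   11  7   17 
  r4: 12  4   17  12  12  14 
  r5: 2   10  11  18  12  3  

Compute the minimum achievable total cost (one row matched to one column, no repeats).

Minimum assignment cost: 23

optimal assignment: row0→col3 (cost 1), row1→col2 (cost 4), row2→col5 (cost 5), row3→col4 (cost 7), row4→col1 (cost 4), row5→col0 (cost 2)
total = 1 + 4 + 5 + 7 + 4 + 2 = 23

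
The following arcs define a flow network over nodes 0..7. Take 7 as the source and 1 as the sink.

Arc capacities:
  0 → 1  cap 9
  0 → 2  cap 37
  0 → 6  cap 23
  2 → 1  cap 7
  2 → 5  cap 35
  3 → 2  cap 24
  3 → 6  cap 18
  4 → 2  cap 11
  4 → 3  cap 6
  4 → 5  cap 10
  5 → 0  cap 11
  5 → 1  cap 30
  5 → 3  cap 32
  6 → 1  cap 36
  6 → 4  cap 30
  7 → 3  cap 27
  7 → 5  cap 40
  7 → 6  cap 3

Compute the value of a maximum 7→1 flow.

Maximum flow value: 69

augment #1: 7→5→1 bottleneck 30, total now 30
augment #2: 7→6→1 bottleneck 3, total now 33
augment #3: 7→3→2→1 bottleneck 7, total now 40
augment #4: 7→3→6→1 bottleneck 18, total now 58
augment #5: 7→5→0→1 bottleneck 9, total now 67
augment #6: 7→5→0→6→1 bottleneck 1, total now 68
augment #7: 7→3→2→5→0→6→1 bottleneck 1, total now 69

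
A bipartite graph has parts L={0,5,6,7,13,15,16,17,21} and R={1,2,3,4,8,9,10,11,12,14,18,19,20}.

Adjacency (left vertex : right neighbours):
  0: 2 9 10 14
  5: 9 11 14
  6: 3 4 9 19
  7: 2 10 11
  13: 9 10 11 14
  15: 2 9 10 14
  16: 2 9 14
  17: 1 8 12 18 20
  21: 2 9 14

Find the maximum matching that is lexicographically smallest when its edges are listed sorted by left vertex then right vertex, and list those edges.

|M| = 7 (so the lex-smallest maximum matching has 7 edges)
process left vertices in ascending order; for each, take the smallest-labelled available neighbour that still permits 7 edges overall, or leave it unmatched if none does
lex-smallest matching: {0-2, 5-9, 6-3, 7-10, 13-11, 15-14, 17-1}

Lex-smallest maximum matching: {(0,2), (5,9), (6,3), (7,10), (13,11), (15,14), (17,1)}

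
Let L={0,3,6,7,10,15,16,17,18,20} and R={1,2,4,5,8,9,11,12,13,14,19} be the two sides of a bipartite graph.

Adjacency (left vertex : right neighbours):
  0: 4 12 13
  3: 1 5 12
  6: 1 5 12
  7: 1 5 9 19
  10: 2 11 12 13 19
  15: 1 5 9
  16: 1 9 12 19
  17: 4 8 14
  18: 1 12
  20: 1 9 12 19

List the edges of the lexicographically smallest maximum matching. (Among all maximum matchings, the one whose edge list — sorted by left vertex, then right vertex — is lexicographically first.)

|M| = 8 (so the lex-smallest maximum matching has 8 edges)
process left vertices in ascending order; for each, take the smallest-labelled available neighbour that still permits 8 edges overall, or leave it unmatched if none does
lex-smallest matching: {0-4, 3-1, 6-5, 7-9, 10-2, 16-12, 17-8, 20-19}

Lex-smallest maximum matching: {(0,4), (3,1), (6,5), (7,9), (10,2), (16,12), (17,8), (20,19)}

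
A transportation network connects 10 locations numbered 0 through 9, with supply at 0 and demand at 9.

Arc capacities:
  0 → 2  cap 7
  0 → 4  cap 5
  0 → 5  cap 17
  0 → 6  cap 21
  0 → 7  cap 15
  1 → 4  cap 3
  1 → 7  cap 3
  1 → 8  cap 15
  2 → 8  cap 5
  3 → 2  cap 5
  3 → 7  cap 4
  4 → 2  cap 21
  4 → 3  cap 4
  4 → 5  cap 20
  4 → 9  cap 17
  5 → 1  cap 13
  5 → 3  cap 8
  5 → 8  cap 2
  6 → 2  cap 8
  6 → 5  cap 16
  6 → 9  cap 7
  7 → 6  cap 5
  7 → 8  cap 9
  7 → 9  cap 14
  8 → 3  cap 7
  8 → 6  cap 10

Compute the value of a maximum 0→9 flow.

Maximum flow value: 29

augment #1: 0→4→9 bottleneck 5, total now 5
augment #2: 0→6→9 bottleneck 7, total now 12
augment #3: 0→7→9 bottleneck 14, total now 26
augment #4: 0→5→1→4→9 bottleneck 3, total now 29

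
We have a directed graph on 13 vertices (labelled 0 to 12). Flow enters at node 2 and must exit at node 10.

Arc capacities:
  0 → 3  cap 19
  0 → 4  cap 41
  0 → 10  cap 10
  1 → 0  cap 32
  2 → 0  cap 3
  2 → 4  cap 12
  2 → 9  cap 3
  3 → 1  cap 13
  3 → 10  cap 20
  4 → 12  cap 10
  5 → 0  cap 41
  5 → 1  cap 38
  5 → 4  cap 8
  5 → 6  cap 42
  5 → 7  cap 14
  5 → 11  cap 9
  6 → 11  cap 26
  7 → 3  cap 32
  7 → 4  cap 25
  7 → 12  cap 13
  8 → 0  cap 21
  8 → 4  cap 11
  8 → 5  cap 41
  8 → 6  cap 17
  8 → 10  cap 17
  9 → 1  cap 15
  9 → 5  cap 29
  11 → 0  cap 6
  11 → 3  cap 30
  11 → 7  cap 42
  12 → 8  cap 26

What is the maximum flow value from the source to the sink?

augment #1: 2→0→10 bottleneck 3, total now 3
augment #2: 2→4→12→8→10 bottleneck 10, total now 13
augment #3: 2→9→1→0→10 bottleneck 3, total now 16

Maximum flow value: 16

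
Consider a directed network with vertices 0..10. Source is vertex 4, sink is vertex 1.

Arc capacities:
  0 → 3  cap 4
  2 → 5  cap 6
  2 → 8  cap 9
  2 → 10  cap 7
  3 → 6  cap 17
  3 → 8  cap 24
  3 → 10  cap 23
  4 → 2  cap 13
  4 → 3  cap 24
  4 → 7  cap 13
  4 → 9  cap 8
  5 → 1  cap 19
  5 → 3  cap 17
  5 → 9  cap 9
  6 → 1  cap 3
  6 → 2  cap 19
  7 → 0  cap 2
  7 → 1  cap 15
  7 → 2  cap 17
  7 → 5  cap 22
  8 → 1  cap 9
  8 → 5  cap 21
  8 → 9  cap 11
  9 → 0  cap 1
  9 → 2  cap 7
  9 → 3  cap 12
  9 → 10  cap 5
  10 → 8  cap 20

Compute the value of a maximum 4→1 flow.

Maximum flow value: 44

augment #1: 4→7→1 bottleneck 13, total now 13
augment #2: 4→2→5→1 bottleneck 6, total now 19
augment #3: 4→2→8→1 bottleneck 7, total now 26
augment #4: 4→3→6→1 bottleneck 3, total now 29
augment #5: 4→3→8→1 bottleneck 2, total now 31
augment #6: 4→3→8→5→1 bottleneck 13, total now 44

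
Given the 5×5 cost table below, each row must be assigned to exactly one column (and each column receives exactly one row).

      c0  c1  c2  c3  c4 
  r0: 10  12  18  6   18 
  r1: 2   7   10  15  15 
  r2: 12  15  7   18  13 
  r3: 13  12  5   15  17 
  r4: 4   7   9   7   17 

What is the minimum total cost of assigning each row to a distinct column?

Minimum assignment cost: 33

optimal assignment: row0→col3 (cost 6), row1→col0 (cost 2), row2→col4 (cost 13), row3→col2 (cost 5), row4→col1 (cost 7)
total = 6 + 2 + 13 + 5 + 7 = 33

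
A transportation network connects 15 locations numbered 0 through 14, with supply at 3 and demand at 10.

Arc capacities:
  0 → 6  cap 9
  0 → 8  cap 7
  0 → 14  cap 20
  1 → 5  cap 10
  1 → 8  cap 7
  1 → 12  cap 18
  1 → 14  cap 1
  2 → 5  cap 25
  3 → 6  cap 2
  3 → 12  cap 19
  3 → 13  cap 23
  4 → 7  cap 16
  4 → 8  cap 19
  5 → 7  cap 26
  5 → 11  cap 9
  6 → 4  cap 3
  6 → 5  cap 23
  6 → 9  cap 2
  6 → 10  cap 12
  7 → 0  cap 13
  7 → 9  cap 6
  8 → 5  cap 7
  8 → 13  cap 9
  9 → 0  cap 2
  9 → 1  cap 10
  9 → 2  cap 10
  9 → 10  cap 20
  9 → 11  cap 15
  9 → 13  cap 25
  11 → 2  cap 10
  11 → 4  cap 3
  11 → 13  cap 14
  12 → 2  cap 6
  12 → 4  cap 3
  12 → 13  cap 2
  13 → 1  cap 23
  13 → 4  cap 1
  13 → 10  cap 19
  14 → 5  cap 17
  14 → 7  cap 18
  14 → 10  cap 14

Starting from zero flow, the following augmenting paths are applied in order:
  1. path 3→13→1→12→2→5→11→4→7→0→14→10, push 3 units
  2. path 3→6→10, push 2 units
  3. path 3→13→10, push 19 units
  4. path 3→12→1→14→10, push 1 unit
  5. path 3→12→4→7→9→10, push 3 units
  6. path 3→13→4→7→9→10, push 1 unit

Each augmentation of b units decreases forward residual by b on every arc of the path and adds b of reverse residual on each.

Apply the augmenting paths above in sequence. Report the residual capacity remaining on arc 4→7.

after path 1 (3→13→1→12→2→5→11→4→7→0→14→10, push 3): res(4,7)=13
after path 2 (3→6→10, push 2): res(4,7)=13
after path 3 (3→13→10, push 19): res(4,7)=13
after path 4 (3→12→1→14→10, push 1): res(4,7)=13
after path 5 (3→12→4→7→9→10, push 3): res(4,7)=10
after path 6 (3→13→4→7→9→10, push 1): res(4,7)=9

Residual capacity of (4,7): 9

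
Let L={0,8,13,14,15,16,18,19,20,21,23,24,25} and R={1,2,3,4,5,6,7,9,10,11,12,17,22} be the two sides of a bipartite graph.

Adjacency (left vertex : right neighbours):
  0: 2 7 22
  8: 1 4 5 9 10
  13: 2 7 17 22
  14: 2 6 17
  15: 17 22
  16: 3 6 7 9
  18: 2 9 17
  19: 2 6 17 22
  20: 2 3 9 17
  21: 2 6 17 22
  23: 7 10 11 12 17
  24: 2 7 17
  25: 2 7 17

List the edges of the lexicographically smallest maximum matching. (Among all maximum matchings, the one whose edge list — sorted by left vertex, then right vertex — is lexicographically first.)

Lex-smallest maximum matching: {(0,2), (8,1), (13,7), (14,6), (15,17), (16,3), (18,9), (19,22), (23,10)}

|M| = 9 (so the lex-smallest maximum matching has 9 edges)
process left vertices in ascending order; for each, take the smallest-labelled available neighbour that still permits 9 edges overall, or leave it unmatched if none does
lex-smallest matching: {0-2, 8-1, 13-7, 14-6, 15-17, 16-3, 18-9, 19-22, 23-10}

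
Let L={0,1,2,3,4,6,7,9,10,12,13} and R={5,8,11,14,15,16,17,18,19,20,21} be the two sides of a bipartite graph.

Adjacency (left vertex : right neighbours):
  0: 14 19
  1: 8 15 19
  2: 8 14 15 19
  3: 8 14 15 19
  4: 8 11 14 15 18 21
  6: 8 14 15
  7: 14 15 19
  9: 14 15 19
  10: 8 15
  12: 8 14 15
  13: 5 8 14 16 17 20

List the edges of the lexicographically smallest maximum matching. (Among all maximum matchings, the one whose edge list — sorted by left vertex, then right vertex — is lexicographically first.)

|M| = 6 (so the lex-smallest maximum matching has 6 edges)
process left vertices in ascending order; for each, take the smallest-labelled available neighbour that still permits 6 edges overall, or leave it unmatched if none does
lex-smallest matching: {0-14, 1-8, 2-15, 3-19, 4-11, 13-5}

Lex-smallest maximum matching: {(0,14), (1,8), (2,15), (3,19), (4,11), (13,5)}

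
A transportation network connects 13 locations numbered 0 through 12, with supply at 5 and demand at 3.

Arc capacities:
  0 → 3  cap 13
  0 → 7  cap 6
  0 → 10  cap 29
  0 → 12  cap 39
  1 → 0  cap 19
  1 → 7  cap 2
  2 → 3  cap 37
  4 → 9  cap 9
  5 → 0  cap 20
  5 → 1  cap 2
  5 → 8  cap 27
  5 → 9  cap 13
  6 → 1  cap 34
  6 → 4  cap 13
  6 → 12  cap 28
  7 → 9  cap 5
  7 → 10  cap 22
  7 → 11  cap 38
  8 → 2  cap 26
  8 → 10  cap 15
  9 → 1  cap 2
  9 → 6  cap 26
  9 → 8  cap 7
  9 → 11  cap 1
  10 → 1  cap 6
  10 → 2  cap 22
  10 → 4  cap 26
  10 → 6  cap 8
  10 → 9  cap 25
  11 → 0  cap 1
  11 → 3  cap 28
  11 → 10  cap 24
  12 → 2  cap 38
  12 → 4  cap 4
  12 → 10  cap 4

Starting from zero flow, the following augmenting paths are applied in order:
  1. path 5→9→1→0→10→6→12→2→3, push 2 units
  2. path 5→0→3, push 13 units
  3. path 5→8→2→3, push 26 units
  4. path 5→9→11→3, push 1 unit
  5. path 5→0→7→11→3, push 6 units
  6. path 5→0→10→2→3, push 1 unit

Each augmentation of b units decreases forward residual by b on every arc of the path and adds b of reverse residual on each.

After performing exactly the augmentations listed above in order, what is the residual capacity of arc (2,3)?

Residual capacity of (2,3): 8

after path 1 (5→9→1→0→10→6→12→2→3, push 2): res(2,3)=35
after path 2 (5→0→3, push 13): res(2,3)=35
after path 3 (5→8→2→3, push 26): res(2,3)=9
after path 4 (5→9→11→3, push 1): res(2,3)=9
after path 5 (5→0→7→11→3, push 6): res(2,3)=9
after path 6 (5→0→10→2→3, push 1): res(2,3)=8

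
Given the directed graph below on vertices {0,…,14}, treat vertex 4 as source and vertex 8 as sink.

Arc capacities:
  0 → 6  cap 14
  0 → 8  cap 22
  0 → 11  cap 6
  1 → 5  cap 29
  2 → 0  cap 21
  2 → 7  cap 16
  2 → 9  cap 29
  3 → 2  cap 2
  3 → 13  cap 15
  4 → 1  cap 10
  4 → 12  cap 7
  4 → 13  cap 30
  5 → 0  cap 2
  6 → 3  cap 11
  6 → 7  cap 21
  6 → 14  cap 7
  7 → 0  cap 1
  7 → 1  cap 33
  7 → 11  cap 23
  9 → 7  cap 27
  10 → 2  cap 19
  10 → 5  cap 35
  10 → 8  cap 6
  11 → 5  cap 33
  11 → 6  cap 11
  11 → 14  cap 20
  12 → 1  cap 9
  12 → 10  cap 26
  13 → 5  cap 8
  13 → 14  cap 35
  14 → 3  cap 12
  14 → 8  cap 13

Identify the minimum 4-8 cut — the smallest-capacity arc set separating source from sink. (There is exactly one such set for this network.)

Min-cut arcs: {(3,2), (4,12), (5,0), (14,8)} (total capacity 24)

augment #1: 4→12→10→8 push 6
augment #2: 4→13→14→8 push 13
augment #3: 4→1→5→0→8 push 2
augment #4: 4→12→10→2→0→8 push 1
augment #5: 4→13→14→3→2→0→8 push 2
max flow = 24; residual-reachable set from 4 gives S-side
cut edges (S→T): {(3,2), (4,12), (5,0), (14,8)} total cap 24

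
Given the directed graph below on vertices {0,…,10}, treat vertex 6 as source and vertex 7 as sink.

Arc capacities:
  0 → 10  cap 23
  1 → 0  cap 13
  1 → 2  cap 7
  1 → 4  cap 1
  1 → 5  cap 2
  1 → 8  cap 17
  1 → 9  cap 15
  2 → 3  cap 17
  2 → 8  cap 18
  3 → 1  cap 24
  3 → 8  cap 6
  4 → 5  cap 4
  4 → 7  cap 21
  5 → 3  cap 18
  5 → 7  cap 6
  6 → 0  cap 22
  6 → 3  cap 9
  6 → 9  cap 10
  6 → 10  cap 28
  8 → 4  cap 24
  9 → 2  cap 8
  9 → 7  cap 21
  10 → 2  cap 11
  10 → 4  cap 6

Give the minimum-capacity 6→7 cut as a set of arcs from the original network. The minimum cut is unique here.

augment #1: 6→9→7 push 10
augment #2: 6→10→4→7 push 6
augment #3: 6→3→1→4→7 push 1
augment #4: 6→3→1→5→7 push 2
augment #5: 6→3→1→9→7 push 6
augment #6: 6→10→2→8→4→7 push 11
max flow = 36; residual-reachable set from 6 gives S-side
cut edges (S→T): {(6,3), (6,9), (10,2), (10,4)} total cap 36

Min-cut arcs: {(6,3), (6,9), (10,2), (10,4)} (total capacity 36)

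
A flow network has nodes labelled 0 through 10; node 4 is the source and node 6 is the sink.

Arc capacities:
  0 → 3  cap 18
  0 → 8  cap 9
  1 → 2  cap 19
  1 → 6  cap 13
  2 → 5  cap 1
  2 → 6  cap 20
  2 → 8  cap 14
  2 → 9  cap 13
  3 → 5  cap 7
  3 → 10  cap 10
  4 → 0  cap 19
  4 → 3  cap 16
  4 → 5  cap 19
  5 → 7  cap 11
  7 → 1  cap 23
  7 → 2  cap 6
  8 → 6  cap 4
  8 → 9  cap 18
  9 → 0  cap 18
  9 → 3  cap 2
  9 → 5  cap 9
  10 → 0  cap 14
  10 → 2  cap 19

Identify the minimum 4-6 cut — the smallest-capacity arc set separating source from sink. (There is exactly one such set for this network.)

augment #1: 4→0→8→6 push 4
augment #2: 4→3→10→2→6 push 10
augment #3: 4→5→7→1→6 push 11
max flow = 25; residual-reachable set from 4 gives S-side
cut edges (S→T): {(3,10), (5,7), (8,6)} total cap 25

Min-cut arcs: {(3,10), (5,7), (8,6)} (total capacity 25)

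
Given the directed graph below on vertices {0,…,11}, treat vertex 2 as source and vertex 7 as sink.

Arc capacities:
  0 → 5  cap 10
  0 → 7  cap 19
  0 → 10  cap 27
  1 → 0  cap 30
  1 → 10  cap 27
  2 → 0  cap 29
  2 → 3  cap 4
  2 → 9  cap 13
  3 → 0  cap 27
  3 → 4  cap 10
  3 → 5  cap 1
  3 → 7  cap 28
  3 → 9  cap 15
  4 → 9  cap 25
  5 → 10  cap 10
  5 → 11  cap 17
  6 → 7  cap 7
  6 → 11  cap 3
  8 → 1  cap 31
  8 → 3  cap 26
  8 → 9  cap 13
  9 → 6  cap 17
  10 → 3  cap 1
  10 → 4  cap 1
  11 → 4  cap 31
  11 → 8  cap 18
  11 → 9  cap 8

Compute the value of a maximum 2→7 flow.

Maximum flow value: 43

augment #1: 2→0→7 bottleneck 19, total now 19
augment #2: 2→3→7 bottleneck 4, total now 23
augment #3: 2→9→6→7 bottleneck 7, total now 30
augment #4: 2→0→10→3→7 bottleneck 1, total now 31
augment #5: 2→0→5→11→8→3→7 bottleneck 9, total now 40
augment #6: 2→9→6→11→8→3→7 bottleneck 3, total now 43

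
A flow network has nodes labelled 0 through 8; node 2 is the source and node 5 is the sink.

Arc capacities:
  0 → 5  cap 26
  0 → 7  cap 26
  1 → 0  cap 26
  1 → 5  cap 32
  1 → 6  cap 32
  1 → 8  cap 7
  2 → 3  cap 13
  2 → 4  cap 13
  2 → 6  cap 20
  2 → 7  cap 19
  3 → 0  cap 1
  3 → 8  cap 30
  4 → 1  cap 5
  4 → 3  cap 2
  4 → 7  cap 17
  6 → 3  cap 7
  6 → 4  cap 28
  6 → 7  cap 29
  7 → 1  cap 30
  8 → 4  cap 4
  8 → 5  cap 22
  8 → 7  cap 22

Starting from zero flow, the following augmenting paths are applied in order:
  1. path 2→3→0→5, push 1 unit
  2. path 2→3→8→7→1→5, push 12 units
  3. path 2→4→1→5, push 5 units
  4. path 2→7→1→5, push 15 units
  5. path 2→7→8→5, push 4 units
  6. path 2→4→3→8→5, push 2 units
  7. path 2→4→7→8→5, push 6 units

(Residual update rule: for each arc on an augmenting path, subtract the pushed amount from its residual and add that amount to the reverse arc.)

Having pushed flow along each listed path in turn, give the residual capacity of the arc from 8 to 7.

Residual capacity of (8,7): 20

after path 1 (2→3→0→5, push 1): res(8,7)=22
after path 2 (2→3→8→7→1→5, push 12): res(8,7)=10
after path 3 (2→4→1→5, push 5): res(8,7)=10
after path 4 (2→7→1→5, push 15): res(8,7)=10
after path 5 (2→7→8→5, push 4): res(8,7)=14
after path 6 (2→4→3→8→5, push 2): res(8,7)=14
after path 7 (2→4→7→8→5, push 6): res(8,7)=20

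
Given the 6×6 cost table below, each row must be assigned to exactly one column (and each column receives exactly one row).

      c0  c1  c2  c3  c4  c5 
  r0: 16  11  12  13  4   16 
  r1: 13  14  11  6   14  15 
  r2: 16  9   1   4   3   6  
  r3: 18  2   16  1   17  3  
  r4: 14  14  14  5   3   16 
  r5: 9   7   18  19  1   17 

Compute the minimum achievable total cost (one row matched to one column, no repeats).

one of 2 optimal assignments: row0→col1 (cost 11), row1→col3 (cost 6), row2→col2 (cost 1), row3→col5 (cost 3), row4→col4 (cost 3), row5→col0 (cost 9)
total = 11 + 6 + 1 + 3 + 3 + 9 = 33

Minimum assignment cost: 33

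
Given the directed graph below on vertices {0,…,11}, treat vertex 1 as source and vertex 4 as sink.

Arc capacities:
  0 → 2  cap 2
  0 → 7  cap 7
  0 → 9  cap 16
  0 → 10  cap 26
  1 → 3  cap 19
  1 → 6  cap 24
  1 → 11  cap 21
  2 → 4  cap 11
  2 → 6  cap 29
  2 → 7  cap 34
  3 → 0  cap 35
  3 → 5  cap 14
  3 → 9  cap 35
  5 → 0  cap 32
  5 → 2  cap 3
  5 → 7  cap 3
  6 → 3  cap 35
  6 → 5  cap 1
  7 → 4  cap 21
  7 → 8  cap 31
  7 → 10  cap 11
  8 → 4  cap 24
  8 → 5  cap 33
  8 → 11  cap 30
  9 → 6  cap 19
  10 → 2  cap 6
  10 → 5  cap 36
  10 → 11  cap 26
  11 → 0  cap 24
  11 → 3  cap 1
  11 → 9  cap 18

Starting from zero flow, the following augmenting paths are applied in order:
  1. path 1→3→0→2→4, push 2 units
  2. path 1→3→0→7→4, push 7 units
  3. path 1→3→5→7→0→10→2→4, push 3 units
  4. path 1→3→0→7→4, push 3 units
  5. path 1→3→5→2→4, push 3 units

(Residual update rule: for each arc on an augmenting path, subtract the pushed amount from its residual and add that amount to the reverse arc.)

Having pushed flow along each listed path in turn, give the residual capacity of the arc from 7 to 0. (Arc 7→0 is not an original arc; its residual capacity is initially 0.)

after path 1 (1→3→0→2→4, push 2): res(7,0)=0
after path 2 (1→3→0→7→4, push 7): res(7,0)=7
after path 3 (1→3→5→7→0→10→2→4, push 3): res(7,0)=4
after path 4 (1→3→0→7→4, push 3): res(7,0)=7
after path 5 (1→3→5→2→4, push 3): res(7,0)=7

Residual capacity of (7,0): 7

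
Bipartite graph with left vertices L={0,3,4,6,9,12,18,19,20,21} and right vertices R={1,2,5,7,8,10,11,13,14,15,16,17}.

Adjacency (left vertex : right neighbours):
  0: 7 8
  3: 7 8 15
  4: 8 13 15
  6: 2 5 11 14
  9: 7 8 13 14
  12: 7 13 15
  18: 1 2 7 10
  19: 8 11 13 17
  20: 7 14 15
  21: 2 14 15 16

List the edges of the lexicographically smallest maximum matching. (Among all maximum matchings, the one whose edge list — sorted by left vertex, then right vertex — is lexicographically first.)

Lex-smallest maximum matching: {(0,7), (3,8), (4,13), (6,2), (9,14), (12,15), (18,1), (19,11), (21,16)}

|M| = 9 (so the lex-smallest maximum matching has 9 edges)
process left vertices in ascending order; for each, take the smallest-labelled available neighbour that still permits 9 edges overall, or leave it unmatched if none does
lex-smallest matching: {0-7, 3-8, 4-13, 6-2, 9-14, 12-15, 18-1, 19-11, 21-16}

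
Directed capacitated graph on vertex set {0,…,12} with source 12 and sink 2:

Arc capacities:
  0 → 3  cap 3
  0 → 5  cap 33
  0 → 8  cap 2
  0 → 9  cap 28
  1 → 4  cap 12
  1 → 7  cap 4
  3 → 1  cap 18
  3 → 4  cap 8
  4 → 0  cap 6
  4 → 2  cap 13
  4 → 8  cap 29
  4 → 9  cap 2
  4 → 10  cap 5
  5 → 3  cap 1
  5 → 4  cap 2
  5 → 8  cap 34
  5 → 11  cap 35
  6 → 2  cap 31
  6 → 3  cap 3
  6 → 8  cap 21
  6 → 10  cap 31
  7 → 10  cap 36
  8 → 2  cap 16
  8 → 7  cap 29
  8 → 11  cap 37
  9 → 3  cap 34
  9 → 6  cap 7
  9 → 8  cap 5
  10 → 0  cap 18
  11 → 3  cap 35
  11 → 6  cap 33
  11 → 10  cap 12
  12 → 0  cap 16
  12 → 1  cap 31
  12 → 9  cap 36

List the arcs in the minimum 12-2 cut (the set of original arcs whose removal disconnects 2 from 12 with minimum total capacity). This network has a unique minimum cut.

Min-cut arcs: {(1,4), (1,7), (3,4), (9,6), (9,8), (12,0)} (total capacity 52)

augment #1: 12→0→8→2 push 2
augment #2: 12→1→4→2 push 12
augment #3: 12→9→6→2 push 7
augment #4: 12→9→8→2 push 5
augment #5: 12→0→3→4→2 push 1
augment #6: 12→0→5→8→2 push 9
augment #7: 12→0→5→11→6→2 push 4
augment #8: 12→9→3→0→5→11→6→2 push 1
augment #9: 12→9→3→4→8→11→6→2 push 7
augment #10: 12→1→7→10→0→5→11→6→2 push 4
max flow = 52; residual-reachable set from 12 gives S-side
cut edges (S→T): {(1,4), (1,7), (3,4), (9,6), (9,8), (12,0)} total cap 52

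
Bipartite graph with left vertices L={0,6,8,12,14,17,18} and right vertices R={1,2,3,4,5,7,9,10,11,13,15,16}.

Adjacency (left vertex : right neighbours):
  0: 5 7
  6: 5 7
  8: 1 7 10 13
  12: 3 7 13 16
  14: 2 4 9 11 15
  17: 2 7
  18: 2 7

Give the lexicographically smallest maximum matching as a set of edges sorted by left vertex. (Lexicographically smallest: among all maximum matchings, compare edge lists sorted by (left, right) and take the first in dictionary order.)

Lex-smallest maximum matching: {(0,5), (6,7), (8,1), (12,3), (14,4), (17,2)}

|M| = 6 (so the lex-smallest maximum matching has 6 edges)
process left vertices in ascending order; for each, take the smallest-labelled available neighbour that still permits 6 edges overall, or leave it unmatched if none does
lex-smallest matching: {0-5, 6-7, 8-1, 12-3, 14-4, 17-2}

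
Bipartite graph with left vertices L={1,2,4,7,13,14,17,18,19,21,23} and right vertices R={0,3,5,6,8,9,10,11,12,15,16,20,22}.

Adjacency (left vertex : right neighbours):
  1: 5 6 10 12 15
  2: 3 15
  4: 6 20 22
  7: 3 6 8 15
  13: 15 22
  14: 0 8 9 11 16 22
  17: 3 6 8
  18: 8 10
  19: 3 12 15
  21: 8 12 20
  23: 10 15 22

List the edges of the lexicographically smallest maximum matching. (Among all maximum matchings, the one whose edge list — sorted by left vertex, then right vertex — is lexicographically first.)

|M| = 10 (so the lex-smallest maximum matching has 10 edges)
process left vertices in ascending order; for each, take the smallest-labelled available neighbour that still permits 10 edges overall, or leave it unmatched if none does
lex-smallest matching: {1-5, 2-3, 4-6, 7-8, 13-15, 14-0, 18-10, 19-12, 21-20, 23-22}

Lex-smallest maximum matching: {(1,5), (2,3), (4,6), (7,8), (13,15), (14,0), (18,10), (19,12), (21,20), (23,22)}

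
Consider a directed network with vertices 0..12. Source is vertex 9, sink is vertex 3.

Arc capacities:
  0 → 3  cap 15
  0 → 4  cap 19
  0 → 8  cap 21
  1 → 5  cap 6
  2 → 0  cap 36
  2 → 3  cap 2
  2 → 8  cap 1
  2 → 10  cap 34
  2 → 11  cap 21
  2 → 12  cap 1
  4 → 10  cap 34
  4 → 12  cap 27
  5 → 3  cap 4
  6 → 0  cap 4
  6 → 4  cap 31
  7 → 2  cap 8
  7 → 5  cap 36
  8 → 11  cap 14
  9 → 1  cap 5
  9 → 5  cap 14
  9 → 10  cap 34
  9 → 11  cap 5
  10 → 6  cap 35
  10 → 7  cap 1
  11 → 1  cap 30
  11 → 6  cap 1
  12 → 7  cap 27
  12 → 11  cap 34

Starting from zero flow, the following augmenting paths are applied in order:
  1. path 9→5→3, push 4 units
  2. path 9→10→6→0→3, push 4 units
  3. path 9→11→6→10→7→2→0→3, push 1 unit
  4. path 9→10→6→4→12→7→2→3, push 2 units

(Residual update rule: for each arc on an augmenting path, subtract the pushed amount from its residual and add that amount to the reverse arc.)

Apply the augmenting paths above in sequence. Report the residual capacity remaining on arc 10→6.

after path 1 (9→5→3, push 4): res(10,6)=35
after path 2 (9→10→6→0→3, push 4): res(10,6)=31
after path 3 (9→11→6→10→7→2→0→3, push 1): res(10,6)=32
after path 4 (9→10→6→4→12→7→2→3, push 2): res(10,6)=30

Residual capacity of (10,6): 30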